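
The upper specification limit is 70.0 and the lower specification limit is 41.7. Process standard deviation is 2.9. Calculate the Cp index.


Cp = (70.0 - 41.7) / (6 * 2.9)

1.63


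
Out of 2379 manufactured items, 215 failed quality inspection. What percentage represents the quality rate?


Formula: Quality Rate = Good Pieces / Total Pieces * 100
Good pieces = 2379 - 215 = 2164
QR = 2164 / 2379 * 100 = 91.0%

91.0%


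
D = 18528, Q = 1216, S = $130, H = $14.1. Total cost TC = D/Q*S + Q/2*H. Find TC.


TC = 18528/1216 * 130 + 1216/2 * 14.1

$10553.59


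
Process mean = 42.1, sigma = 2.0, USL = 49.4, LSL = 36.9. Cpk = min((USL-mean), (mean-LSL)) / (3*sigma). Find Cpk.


Cpu = (49.4 - 42.1) / (3 * 2.0) = 1.22
Cpl = (42.1 - 36.9) / (3 * 2.0) = 0.87
Cpk = min(1.22, 0.87) = 0.87

0.87


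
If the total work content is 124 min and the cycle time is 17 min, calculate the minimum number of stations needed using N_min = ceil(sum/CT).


Formula: N_min = ceil(Sum of Task Times / Cycle Time)
N_min = ceil(124 min / 17 min) = ceil(7.2941)
N_min = 8 stations

8


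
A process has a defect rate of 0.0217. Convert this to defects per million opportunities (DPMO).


DPMO = defect_rate * 1000000 = 0.0217 * 1000000

21700


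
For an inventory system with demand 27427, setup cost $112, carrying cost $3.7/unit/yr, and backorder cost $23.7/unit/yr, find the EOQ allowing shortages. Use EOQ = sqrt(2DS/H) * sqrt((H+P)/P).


Formula: EOQ* = sqrt(2DS/H) * sqrt((H+P)/P)
Base EOQ = sqrt(2*27427*112/3.7) = 1288.58 units
Correction = sqrt((3.7+23.7)/23.7) = 1.07523
EOQ* = 1288.58 * 1.07523 = 1385.5 units

1385.5 units


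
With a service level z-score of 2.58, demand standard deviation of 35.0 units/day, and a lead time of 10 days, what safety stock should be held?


Formula: SS = z * sigma_d * sqrt(LT)
sqrt(LT) = sqrt(10) = 3.1623
SS = 2.58 * 35.0 * 3.1623
SS = 285.6 units

285.6 units


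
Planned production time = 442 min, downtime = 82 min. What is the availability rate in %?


Formula: Availability = (Planned Time - Downtime) / Planned Time * 100
Uptime = 442 - 82 = 360 min
Availability = 360 / 442 * 100 = 81.4%

81.4%


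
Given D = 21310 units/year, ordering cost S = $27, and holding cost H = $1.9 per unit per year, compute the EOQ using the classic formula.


Formula: EOQ = sqrt(2 * D * S / H)
Numerator: 2 * 21310 * 27 = 1150740
2DS/H = 1150740 / 1.9 = 605652.6
EOQ = sqrt(605652.6) = 778.2 units

778.2 units


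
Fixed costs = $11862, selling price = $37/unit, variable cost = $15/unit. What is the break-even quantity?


Formula: BEQ = Fixed Costs / (Price - Variable Cost)
Contribution margin = $37 - $15 = $22/unit
BEQ = ceil($11862 / $22/unit) = ceil(539.18) = 540 units

540 units


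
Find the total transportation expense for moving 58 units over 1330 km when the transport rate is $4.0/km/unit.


TC = dist * cost * units = 1330 * 4.0 * 58 = $308560.00

$308560.00


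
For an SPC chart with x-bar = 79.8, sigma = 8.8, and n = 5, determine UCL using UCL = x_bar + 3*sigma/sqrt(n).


UCL = 79.8 + 3 * 8.8 / sqrt(5)

91.61


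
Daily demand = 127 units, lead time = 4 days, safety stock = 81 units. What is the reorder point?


Formula: ROP = (Daily Demand * Lead Time) + Safety Stock
Demand during lead time = 127 * 4 = 508 units
ROP = 508 + 81 = 589 units

589 units


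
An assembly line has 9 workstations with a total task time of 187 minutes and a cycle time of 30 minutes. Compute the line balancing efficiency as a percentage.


Formula: Efficiency = Sum of Task Times / (N_stations * CT) * 100
Total station capacity = 9 stations * 30 min = 270 min
Efficiency = 187 / 270 * 100 = 69.3%

69.3%


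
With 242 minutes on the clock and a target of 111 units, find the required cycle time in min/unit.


Formula: CT = Available Time / Number of Units
CT = 242 min / 111 units
CT = 2.18 min/unit

2.18 min/unit


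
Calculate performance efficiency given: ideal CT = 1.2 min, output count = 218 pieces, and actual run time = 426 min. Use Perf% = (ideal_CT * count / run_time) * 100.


Formula: Performance = (Ideal CT * Total Count) / Run Time * 100
Ideal output time = 1.2 * 218 = 261.6 min
Performance = 261.6 / 426 * 100 = 61.4%

61.4%


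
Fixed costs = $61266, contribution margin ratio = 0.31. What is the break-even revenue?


Formula: BER = Fixed Costs / Contribution Margin Ratio
BER = $61266 / 0.31
BER = $197632.26 (to the nearest cent)

$197632.26


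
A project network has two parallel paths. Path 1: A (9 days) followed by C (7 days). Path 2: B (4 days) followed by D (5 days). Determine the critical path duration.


Path 1 = 9 + 7 = 16 days
Path 2 = 4 + 5 = 9 days
Duration = max(16, 9) = 16 days

16 days


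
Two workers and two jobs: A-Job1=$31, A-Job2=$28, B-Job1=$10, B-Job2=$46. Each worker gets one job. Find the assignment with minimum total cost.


Option 1: A->1 + B->2 = $31 + $46 = $77
Option 2: A->2 + B->1 = $28 + $10 = $38
Min cost = min($77, $38) = $38

$38


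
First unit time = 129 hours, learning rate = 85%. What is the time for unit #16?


Formula: T_n = T_1 * (learning_rate)^(log2(n)) where learning_rate = rate/100
Doublings = log2(16) = 4
T_n = 129 * 0.85^4
T_n = 129 * 0.522 = 67.3 hours

67.3 hours


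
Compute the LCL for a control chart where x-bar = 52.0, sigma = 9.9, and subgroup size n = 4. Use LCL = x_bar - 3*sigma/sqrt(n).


LCL = 52.0 - 3 * 9.9 / sqrt(4)

37.15


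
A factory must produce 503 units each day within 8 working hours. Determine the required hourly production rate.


Formula: Production Rate = Daily Demand / Available Hours
Rate = 503 units/day / 8 hours/day
Rate = 62.9 units/hour

62.9 units/hour


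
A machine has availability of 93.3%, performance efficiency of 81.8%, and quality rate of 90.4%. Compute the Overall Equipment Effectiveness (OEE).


Formula: OEE = Availability * Performance * Quality / 10000
A * P = 93.3% * 81.8% / 100 = 76.32%
OEE = 76.32% * 90.4% / 100 = 69.0%

69.0%


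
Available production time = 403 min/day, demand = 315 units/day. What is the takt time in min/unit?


Formula: Takt Time = Available Production Time / Customer Demand
Takt = 403 min/day / 315 units/day
Takt = 1.28 min/unit

1.28 min/unit


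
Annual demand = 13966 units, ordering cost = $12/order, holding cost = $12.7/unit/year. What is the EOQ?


Formula: EOQ = sqrt(2 * D * S / H)
Numerator: 2 * 13966 * 12 = 335184
2DS/H = 335184 / 12.7 = 26392.4
EOQ = sqrt(26392.4) = 162.5 units

162.5 units


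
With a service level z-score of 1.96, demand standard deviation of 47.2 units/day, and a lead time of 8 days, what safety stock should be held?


Formula: SS = z * sigma_d * sqrt(LT)
sqrt(LT) = sqrt(8) = 2.8284
SS = 1.96 * 47.2 * 2.8284
SS = 261.7 units

261.7 units


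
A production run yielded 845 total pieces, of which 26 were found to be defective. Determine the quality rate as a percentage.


Formula: Quality Rate = Good Pieces / Total Pieces * 100
Good pieces = 845 - 26 = 819
QR = 819 / 845 * 100 = 96.9%

96.9%


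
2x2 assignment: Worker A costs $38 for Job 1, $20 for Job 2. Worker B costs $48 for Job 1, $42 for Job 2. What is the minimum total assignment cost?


Option 1: A->1 + B->2 = $38 + $42 = $80
Option 2: A->2 + B->1 = $20 + $48 = $68
Min cost = min($80, $68) = $68

$68


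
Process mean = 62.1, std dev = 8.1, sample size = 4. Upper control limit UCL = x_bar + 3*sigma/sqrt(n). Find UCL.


UCL = 62.1 + 3 * 8.1 / sqrt(4)

74.25


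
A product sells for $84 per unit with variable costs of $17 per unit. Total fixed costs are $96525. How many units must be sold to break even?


Formula: BEQ = Fixed Costs / (Price - Variable Cost)
Contribution margin = $84 - $17 = $67/unit
BEQ = ceil($96525 / $67/unit) = ceil(1440.67) = 1441 units

1441 units


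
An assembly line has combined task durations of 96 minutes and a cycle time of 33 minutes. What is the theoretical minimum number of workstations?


Formula: N_min = ceil(Sum of Task Times / Cycle Time)
N_min = ceil(96 min / 33 min) = ceil(2.9091)
N_min = 3 stations

3


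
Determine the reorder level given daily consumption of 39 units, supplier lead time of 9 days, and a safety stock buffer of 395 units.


Formula: ROP = (Daily Demand * Lead Time) + Safety Stock
Demand during lead time = 39 * 9 = 351 units
ROP = 351 + 395 = 746 units

746 units


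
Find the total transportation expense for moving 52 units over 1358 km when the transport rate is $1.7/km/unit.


TC = dist * cost * units = 1358 * 1.7 * 52 = $120047.20

$120047.20


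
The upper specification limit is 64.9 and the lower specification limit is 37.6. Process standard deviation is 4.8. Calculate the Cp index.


Cp = (64.9 - 37.6) / (6 * 4.8)

0.95


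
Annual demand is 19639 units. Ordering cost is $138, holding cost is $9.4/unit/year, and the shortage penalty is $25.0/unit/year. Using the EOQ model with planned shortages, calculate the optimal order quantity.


Formula: EOQ* = sqrt(2DS/H) * sqrt((H+P)/P)
Base EOQ = sqrt(2*19639*138/9.4) = 759.36 units
Correction = sqrt((9.4+25.0)/25.0) = 1.17303
EOQ* = 759.36 * 1.17303 = 890.8 units

890.8 units


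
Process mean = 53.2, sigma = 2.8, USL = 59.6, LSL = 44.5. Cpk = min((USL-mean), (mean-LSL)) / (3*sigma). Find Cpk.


Cpu = (59.6 - 53.2) / (3 * 2.8) = 0.76
Cpl = (53.2 - 44.5) / (3 * 2.8) = 1.04
Cpk = min(0.76, 1.04) = 0.76

0.76


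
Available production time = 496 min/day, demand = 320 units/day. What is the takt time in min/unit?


Formula: Takt Time = Available Production Time / Customer Demand
Takt = 496 min/day / 320 units/day
Takt = 1.55 min/unit

1.55 min/unit


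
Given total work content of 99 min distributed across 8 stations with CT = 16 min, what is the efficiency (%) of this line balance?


Formula: Efficiency = Sum of Task Times / (N_stations * CT) * 100
Total station capacity = 8 stations * 16 min = 128 min
Efficiency = 99 / 128 * 100 = 77.3%

77.3%


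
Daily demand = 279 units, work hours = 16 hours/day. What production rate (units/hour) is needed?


Formula: Production Rate = Daily Demand / Available Hours
Rate = 279 units/day / 16 hours/day
Rate = 17.4 units/hour

17.4 units/hour


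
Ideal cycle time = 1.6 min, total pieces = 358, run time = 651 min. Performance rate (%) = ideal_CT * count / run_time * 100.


Formula: Performance = (Ideal CT * Total Count) / Run Time * 100
Ideal output time = 1.6 * 358 = 572.8 min
Performance = 572.8 / 651 * 100 = 88.0%

88.0%


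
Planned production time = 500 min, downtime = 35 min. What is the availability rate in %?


Formula: Availability = (Planned Time - Downtime) / Planned Time * 100
Uptime = 500 - 35 = 465 min
Availability = 465 / 500 * 100 = 93.0%

93.0%


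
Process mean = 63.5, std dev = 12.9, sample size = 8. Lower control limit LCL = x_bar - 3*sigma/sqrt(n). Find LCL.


LCL = 63.5 - 3 * 12.9 / sqrt(8)

49.82


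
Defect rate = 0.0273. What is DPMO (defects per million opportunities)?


DPMO = defect_rate * 1000000 = 0.0273 * 1000000

27300


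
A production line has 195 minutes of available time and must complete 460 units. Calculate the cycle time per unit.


Formula: CT = Available Time / Number of Units
CT = 195 min / 460 units
CT = 0.42 min/unit

0.42 min/unit


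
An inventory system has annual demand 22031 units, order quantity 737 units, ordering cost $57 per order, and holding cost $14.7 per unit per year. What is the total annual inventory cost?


TC = 22031/737 * 57 + 737/2 * 14.7

$7120.84


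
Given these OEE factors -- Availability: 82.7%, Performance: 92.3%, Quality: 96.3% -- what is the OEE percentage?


Formula: OEE = Availability * Performance * Quality / 10000
A * P = 82.7% * 92.3% / 100 = 76.33%
OEE = 76.33% * 96.3% / 100 = 73.5%

73.5%


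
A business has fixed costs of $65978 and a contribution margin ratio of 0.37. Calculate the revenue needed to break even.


Formula: BER = Fixed Costs / Contribution Margin Ratio
BER = $65978 / 0.37
BER = $178318.92 (to the nearest cent)

$178318.92


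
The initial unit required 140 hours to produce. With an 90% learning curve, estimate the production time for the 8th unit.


Formula: T_n = T_1 * (learning_rate)^(log2(n)) where learning_rate = rate/100
Doublings = log2(8) = 3
T_n = 140 * 0.9^3
T_n = 140 * 0.729 = 102.1 hours

102.1 hours


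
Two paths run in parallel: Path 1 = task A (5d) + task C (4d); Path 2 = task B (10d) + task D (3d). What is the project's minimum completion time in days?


Path 1 = 5 + 4 = 9 days
Path 2 = 10 + 3 = 13 days
Duration = max(9, 13) = 13 days

13 days


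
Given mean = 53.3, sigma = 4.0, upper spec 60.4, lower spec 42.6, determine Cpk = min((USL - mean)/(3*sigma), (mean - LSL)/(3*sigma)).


Cpu = (60.4 - 53.3) / (3 * 4.0) = 0.59
Cpl = (53.3 - 42.6) / (3 * 4.0) = 0.89
Cpk = min(0.59, 0.89) = 0.59

0.59


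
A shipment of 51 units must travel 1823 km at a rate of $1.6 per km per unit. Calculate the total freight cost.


TC = dist * cost * units = 1823 * 1.6 * 51 = $148756.80

$148756.80


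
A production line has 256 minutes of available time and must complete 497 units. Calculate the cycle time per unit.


Formula: CT = Available Time / Number of Units
CT = 256 min / 497 units
CT = 0.52 min/unit

0.52 min/unit


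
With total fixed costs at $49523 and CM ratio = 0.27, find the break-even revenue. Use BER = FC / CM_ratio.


Formula: BER = Fixed Costs / Contribution Margin Ratio
BER = $49523 / 0.27
BER = $183418.52 (to the nearest cent)

$183418.52


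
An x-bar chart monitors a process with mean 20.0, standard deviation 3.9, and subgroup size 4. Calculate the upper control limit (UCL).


UCL = 20.0 + 3 * 3.9 / sqrt(4)

25.85


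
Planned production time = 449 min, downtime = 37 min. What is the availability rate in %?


Formula: Availability = (Planned Time - Downtime) / Planned Time * 100
Uptime = 449 - 37 = 412 min
Availability = 412 / 449 * 100 = 91.8%

91.8%


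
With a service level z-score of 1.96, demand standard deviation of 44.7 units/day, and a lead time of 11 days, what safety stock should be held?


Formula: SS = z * sigma_d * sqrt(LT)
sqrt(LT) = sqrt(11) = 3.3166
SS = 1.96 * 44.7 * 3.3166
SS = 290.6 units

290.6 units


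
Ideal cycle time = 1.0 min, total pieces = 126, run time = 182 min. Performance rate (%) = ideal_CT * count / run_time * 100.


Formula: Performance = (Ideal CT * Total Count) / Run Time * 100
Ideal output time = 1.0 * 126 = 126.0 min
Performance = 126.0 / 182 * 100 = 69.2%

69.2%


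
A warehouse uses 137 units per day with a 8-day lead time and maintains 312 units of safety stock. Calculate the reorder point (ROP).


Formula: ROP = (Daily Demand * Lead Time) + Safety Stock
Demand during lead time = 137 * 8 = 1096 units
ROP = 1096 + 312 = 1408 units

1408 units


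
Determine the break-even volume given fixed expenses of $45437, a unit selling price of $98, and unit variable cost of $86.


Formula: BEQ = Fixed Costs / (Price - Variable Cost)
Contribution margin = $98 - $86 = $12/unit
BEQ = ceil($45437 / $12/unit) = ceil(3786.42) = 3787 units

3787 units


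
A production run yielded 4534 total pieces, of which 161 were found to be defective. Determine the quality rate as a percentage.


Formula: Quality Rate = Good Pieces / Total Pieces * 100
Good pieces = 4534 - 161 = 4373
QR = 4373 / 4534 * 100 = 96.4%

96.4%


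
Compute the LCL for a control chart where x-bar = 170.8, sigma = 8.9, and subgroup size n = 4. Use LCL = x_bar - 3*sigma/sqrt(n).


LCL = 170.8 - 3 * 8.9 / sqrt(4)

157.45


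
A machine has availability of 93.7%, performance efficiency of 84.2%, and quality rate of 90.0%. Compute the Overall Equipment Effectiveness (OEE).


Formula: OEE = Availability * Performance * Quality / 10000
A * P = 93.7% * 84.2% / 100 = 78.9%
OEE = 78.9% * 90.0% / 100 = 71.0%

71.0%


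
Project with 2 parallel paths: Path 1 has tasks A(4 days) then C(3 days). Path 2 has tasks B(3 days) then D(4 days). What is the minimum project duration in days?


Path 1 = 4 + 3 = 7 days
Path 2 = 3 + 4 = 7 days
Duration = max(7, 7) = 7 days

7 days


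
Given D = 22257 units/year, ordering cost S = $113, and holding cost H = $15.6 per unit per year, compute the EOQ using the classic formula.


Formula: EOQ = sqrt(2 * D * S / H)
Numerator: 2 * 22257 * 113 = 5030082
2DS/H = 5030082 / 15.6 = 322441.2
EOQ = sqrt(322441.2) = 567.8 units

567.8 units


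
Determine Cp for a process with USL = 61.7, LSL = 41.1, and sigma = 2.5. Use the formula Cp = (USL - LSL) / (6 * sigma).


Cp = (61.7 - 41.1) / (6 * 2.5)

1.37


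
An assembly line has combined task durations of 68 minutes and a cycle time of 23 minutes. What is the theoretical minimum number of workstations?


Formula: N_min = ceil(Sum of Task Times / Cycle Time)
N_min = ceil(68 min / 23 min) = ceil(2.9565)
N_min = 3 stations

3


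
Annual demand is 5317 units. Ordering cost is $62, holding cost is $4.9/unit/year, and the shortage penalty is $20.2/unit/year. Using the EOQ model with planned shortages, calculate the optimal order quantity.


Formula: EOQ* = sqrt(2DS/H) * sqrt((H+P)/P)
Base EOQ = sqrt(2*5317*62/4.9) = 366.81 units
Correction = sqrt((4.9+20.2)/20.2) = 1.11471
EOQ* = 366.81 * 1.11471 = 408.9 units

408.9 units


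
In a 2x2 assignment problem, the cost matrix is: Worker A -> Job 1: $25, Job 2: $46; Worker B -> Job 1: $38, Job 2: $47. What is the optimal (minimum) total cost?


Option 1: A->1 + B->2 = $25 + $47 = $72
Option 2: A->2 + B->1 = $46 + $38 = $84
Min cost = min($72, $84) = $72

$72


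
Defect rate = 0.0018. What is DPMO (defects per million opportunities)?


DPMO = defect_rate * 1000000 = 0.0018 * 1000000

1800


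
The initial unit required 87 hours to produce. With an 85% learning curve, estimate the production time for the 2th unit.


Formula: T_n = T_1 * (learning_rate)^(log2(n)) where learning_rate = rate/100
Doublings = log2(2) = 1
T_n = 87 * 0.85^1
T_n = 87 * 0.85 = 74.0 hours

74.0 hours


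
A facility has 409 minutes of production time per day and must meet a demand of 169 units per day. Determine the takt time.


Formula: Takt Time = Available Production Time / Customer Demand
Takt = 409 min/day / 169 units/day
Takt = 2.42 min/unit

2.42 min/unit


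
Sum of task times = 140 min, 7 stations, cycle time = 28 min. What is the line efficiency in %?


Formula: Efficiency = Sum of Task Times / (N_stations * CT) * 100
Total station capacity = 7 stations * 28 min = 196 min
Efficiency = 140 / 196 * 100 = 71.4%

71.4%


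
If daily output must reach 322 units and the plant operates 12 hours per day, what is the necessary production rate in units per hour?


Formula: Production Rate = Daily Demand / Available Hours
Rate = 322 units/day / 12 hours/day
Rate = 26.8 units/hour

26.8 units/hour


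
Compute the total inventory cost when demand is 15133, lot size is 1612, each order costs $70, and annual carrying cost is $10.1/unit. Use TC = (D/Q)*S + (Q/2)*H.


TC = 15133/1612 * 70 + 1612/2 * 10.1

$8797.74


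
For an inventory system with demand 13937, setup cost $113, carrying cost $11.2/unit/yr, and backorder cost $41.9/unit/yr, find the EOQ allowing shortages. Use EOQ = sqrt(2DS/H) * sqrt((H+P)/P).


Formula: EOQ* = sqrt(2DS/H) * sqrt((H+P)/P)
Base EOQ = sqrt(2*13937*113/11.2) = 530.31 units
Correction = sqrt((11.2+41.9)/41.9) = 1.12575
EOQ* = 530.31 * 1.12575 = 597.0 units

597.0 units


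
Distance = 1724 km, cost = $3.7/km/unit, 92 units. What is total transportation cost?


TC = dist * cost * units = 1724 * 3.7 * 92 = $586849.60

$586849.60


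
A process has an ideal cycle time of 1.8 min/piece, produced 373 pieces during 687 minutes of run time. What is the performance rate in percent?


Formula: Performance = (Ideal CT * Total Count) / Run Time * 100
Ideal output time = 1.8 * 373 = 671.4 min
Performance = 671.4 / 687 * 100 = 97.7%

97.7%


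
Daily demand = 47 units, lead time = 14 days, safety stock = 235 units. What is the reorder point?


Formula: ROP = (Daily Demand * Lead Time) + Safety Stock
Demand during lead time = 47 * 14 = 658 units
ROP = 658 + 235 = 893 units

893 units


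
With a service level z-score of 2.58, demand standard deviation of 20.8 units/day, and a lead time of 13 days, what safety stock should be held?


Formula: SS = z * sigma_d * sqrt(LT)
sqrt(LT) = sqrt(13) = 3.6056
SS = 2.58 * 20.8 * 3.6056
SS = 193.5 units

193.5 units


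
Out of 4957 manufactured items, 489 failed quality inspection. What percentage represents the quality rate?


Formula: Quality Rate = Good Pieces / Total Pieces * 100
Good pieces = 4957 - 489 = 4468
QR = 4468 / 4957 * 100 = 90.1%

90.1%


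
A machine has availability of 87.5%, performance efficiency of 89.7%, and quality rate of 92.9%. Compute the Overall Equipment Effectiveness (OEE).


Formula: OEE = Availability * Performance * Quality / 10000
A * P = 87.5% * 89.7% / 100 = 78.49%
OEE = 78.49% * 92.9% / 100 = 72.9%

72.9%


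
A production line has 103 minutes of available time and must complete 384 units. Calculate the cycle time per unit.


Formula: CT = Available Time / Number of Units
CT = 103 min / 384 units
CT = 0.27 min/unit

0.27 min/unit


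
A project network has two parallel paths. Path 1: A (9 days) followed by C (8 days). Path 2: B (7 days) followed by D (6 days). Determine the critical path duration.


Path 1 = 9 + 8 = 17 days
Path 2 = 7 + 6 = 13 days
Duration = max(17, 13) = 17 days

17 days


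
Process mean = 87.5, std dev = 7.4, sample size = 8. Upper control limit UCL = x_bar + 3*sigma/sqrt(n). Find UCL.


UCL = 87.5 + 3 * 7.4 / sqrt(8)

95.35


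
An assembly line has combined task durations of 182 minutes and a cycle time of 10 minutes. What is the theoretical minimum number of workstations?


Formula: N_min = ceil(Sum of Task Times / Cycle Time)
N_min = ceil(182 min / 10 min) = ceil(18.2)
N_min = 19 stations

19


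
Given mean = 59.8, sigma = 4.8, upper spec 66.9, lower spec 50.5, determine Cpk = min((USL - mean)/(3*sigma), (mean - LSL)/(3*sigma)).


Cpu = (66.9 - 59.8) / (3 * 4.8) = 0.49
Cpl = (59.8 - 50.5) / (3 * 4.8) = 0.65
Cpk = min(0.49, 0.65) = 0.49

0.49


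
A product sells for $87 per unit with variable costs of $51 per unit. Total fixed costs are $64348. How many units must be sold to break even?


Formula: BEQ = Fixed Costs / (Price - Variable Cost)
Contribution margin = $87 - $51 = $36/unit
BEQ = ceil($64348 / $36/unit) = ceil(1787.44) = 1788 units

1788 units


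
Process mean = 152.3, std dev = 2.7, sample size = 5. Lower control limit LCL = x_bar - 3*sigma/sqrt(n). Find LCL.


LCL = 152.3 - 3 * 2.7 / sqrt(5)

148.68


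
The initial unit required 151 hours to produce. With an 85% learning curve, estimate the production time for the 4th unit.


Formula: T_n = T_1 * (learning_rate)^(log2(n)) where learning_rate = rate/100
Doublings = log2(4) = 2
T_n = 151 * 0.85^2
T_n = 151 * 0.7225 = 109.1 hours

109.1 hours


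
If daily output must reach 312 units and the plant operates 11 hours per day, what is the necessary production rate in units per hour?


Formula: Production Rate = Daily Demand / Available Hours
Rate = 312 units/day / 11 hours/day
Rate = 28.4 units/hour

28.4 units/hour


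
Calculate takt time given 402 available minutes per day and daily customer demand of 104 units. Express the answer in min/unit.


Formula: Takt Time = Available Production Time / Customer Demand
Takt = 402 min/day / 104 units/day
Takt = 3.87 min/unit

3.87 min/unit


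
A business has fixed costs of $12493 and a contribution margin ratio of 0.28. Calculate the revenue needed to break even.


Formula: BER = Fixed Costs / Contribution Margin Ratio
BER = $12493 / 0.28
BER = $44617.86 (to the nearest cent)

$44617.86


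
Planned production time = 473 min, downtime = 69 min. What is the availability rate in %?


Formula: Availability = (Planned Time - Downtime) / Planned Time * 100
Uptime = 473 - 69 = 404 min
Availability = 404 / 473 * 100 = 85.4%

85.4%


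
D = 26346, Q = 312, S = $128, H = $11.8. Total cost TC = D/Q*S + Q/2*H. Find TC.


TC = 26346/312 * 128 + 312/2 * 11.8

$12649.42


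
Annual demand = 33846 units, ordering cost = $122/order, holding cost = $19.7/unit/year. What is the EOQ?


Formula: EOQ = sqrt(2 * D * S / H)
Numerator: 2 * 33846 * 122 = 8258424
2DS/H = 8258424 / 19.7 = 419209.3
EOQ = sqrt(419209.3) = 647.5 units

647.5 units


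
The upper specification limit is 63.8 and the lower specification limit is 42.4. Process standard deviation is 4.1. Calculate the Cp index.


Cp = (63.8 - 42.4) / (6 * 4.1)

0.87


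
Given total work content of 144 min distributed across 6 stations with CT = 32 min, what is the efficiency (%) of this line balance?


Formula: Efficiency = Sum of Task Times / (N_stations * CT) * 100
Total station capacity = 6 stations * 32 min = 192 min
Efficiency = 144 / 192 * 100 = 75.0%

75.0%


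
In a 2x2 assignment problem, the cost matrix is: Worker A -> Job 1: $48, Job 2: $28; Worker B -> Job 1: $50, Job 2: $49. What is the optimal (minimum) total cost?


Option 1: A->1 + B->2 = $48 + $49 = $97
Option 2: A->2 + B->1 = $28 + $50 = $78
Min cost = min($97, $78) = $78

$78


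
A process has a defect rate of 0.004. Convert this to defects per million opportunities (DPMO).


DPMO = defect_rate * 1000000 = 0.004 * 1000000

4000


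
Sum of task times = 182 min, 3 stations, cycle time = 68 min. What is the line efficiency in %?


Formula: Efficiency = Sum of Task Times / (N_stations * CT) * 100
Total station capacity = 3 stations * 68 min = 204 min
Efficiency = 182 / 204 * 100 = 89.2%

89.2%


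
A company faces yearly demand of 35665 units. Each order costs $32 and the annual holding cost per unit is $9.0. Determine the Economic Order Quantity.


Formula: EOQ = sqrt(2 * D * S / H)
Numerator: 2 * 35665 * 32 = 2282560
2DS/H = 2282560 / 9.0 = 253617.8
EOQ = sqrt(253617.8) = 503.6 units

503.6 units


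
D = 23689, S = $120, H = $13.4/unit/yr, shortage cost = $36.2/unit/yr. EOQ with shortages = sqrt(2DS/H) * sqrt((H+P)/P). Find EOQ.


Formula: EOQ* = sqrt(2DS/H) * sqrt((H+P)/P)
Base EOQ = sqrt(2*23689*120/13.4) = 651.37 units
Correction = sqrt((13.4+36.2)/36.2) = 1.17054
EOQ* = 651.37 * 1.17054 = 762.5 units

762.5 units


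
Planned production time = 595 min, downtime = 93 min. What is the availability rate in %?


Formula: Availability = (Planned Time - Downtime) / Planned Time * 100
Uptime = 595 - 93 = 502 min
Availability = 502 / 595 * 100 = 84.4%

84.4%


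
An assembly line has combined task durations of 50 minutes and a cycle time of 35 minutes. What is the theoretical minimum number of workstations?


Formula: N_min = ceil(Sum of Task Times / Cycle Time)
N_min = ceil(50 min / 35 min) = ceil(1.4286)
N_min = 2 stations

2


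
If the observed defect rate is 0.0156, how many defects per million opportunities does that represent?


DPMO = defect_rate * 1000000 = 0.0156 * 1000000

15600


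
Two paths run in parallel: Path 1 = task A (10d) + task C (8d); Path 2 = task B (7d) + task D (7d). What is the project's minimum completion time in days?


Path 1 = 10 + 8 = 18 days
Path 2 = 7 + 7 = 14 days
Duration = max(18, 14) = 18 days

18 days


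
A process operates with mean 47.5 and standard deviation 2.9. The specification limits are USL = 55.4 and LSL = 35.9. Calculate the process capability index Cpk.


Cpu = (55.4 - 47.5) / (3 * 2.9) = 0.91
Cpl = (47.5 - 35.9) / (3 * 2.9) = 1.33
Cpk = min(0.91, 1.33) = 0.91

0.91


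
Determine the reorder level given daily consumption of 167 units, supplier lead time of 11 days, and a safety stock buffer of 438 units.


Formula: ROP = (Daily Demand * Lead Time) + Safety Stock
Demand during lead time = 167 * 11 = 1837 units
ROP = 1837 + 438 = 2275 units

2275 units


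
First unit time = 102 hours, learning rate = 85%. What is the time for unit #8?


Formula: T_n = T_1 * (learning_rate)^(log2(n)) where learning_rate = rate/100
Doublings = log2(8) = 3
T_n = 102 * 0.85^3
T_n = 102 * 0.6141 = 62.6 hours

62.6 hours


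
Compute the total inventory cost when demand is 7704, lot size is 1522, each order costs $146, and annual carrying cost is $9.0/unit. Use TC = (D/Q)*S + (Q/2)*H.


TC = 7704/1522 * 146 + 1522/2 * 9.0

$7588.02


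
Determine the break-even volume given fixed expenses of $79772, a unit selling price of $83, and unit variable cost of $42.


Formula: BEQ = Fixed Costs / (Price - Variable Cost)
Contribution margin = $83 - $42 = $41/unit
BEQ = ceil($79772 / $41/unit) = ceil(1945.66) = 1946 units

1946 units


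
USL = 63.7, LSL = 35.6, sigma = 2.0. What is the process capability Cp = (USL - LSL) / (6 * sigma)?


Cp = (63.7 - 35.6) / (6 * 2.0)

2.34


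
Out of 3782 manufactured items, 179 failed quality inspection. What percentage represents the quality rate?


Formula: Quality Rate = Good Pieces / Total Pieces * 100
Good pieces = 3782 - 179 = 3603
QR = 3603 / 3782 * 100 = 95.3%

95.3%


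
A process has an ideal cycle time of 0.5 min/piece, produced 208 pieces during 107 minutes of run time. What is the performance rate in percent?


Formula: Performance = (Ideal CT * Total Count) / Run Time * 100
Ideal output time = 0.5 * 208 = 104.0 min
Performance = 104.0 / 107 * 100 = 97.2%

97.2%


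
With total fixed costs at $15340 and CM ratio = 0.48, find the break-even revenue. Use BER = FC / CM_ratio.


Formula: BER = Fixed Costs / Contribution Margin Ratio
BER = $15340 / 0.48
BER = $31958.33 (to the nearest cent)

$31958.33


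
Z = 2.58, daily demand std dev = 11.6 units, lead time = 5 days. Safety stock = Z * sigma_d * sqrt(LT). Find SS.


Formula: SS = z * sigma_d * sqrt(LT)
sqrt(LT) = sqrt(5) = 2.2361
SS = 2.58 * 11.6 * 2.2361
SS = 66.9 units

66.9 units


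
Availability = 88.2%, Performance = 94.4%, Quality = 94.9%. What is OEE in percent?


Formula: OEE = Availability * Performance * Quality / 10000
A * P = 88.2% * 94.4% / 100 = 83.26%
OEE = 83.26% * 94.9% / 100 = 79.0%

79.0%


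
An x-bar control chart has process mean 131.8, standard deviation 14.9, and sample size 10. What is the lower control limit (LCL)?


LCL = 131.8 - 3 * 14.9 / sqrt(10)

117.66


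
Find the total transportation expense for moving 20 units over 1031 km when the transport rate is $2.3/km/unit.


TC = dist * cost * units = 1031 * 2.3 * 20 = $47426.00

$47426.00


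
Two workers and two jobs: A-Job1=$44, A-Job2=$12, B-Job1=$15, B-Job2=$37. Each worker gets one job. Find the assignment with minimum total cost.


Option 1: A->1 + B->2 = $44 + $37 = $81
Option 2: A->2 + B->1 = $12 + $15 = $27
Min cost = min($81, $27) = $27

$27


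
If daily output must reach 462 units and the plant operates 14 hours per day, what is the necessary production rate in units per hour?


Formula: Production Rate = Daily Demand / Available Hours
Rate = 462 units/day / 14 hours/day
Rate = 33.0 units/hour

33.0 units/hour


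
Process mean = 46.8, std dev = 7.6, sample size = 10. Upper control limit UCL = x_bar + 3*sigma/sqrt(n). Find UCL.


UCL = 46.8 + 3 * 7.6 / sqrt(10)

54.01


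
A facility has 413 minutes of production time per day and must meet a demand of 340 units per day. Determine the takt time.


Formula: Takt Time = Available Production Time / Customer Demand
Takt = 413 min/day / 340 units/day
Takt = 1.21 min/unit

1.21 min/unit


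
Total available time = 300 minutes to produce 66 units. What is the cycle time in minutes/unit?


Formula: CT = Available Time / Number of Units
CT = 300 min / 66 units
CT = 4.55 min/unit

4.55 min/unit


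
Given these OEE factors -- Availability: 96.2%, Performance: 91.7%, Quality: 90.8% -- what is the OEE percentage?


Formula: OEE = Availability * Performance * Quality / 10000
A * P = 96.2% * 91.7% / 100 = 88.22%
OEE = 88.22% * 90.8% / 100 = 80.1%

80.1%


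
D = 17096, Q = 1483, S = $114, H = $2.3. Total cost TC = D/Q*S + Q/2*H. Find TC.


TC = 17096/1483 * 114 + 1483/2 * 2.3

$3019.64


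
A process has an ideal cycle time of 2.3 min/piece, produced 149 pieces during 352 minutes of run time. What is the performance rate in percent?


Formula: Performance = (Ideal CT * Total Count) / Run Time * 100
Ideal output time = 2.3 * 149 = 342.7 min
Performance = 342.7 / 352 * 100 = 97.4%

97.4%


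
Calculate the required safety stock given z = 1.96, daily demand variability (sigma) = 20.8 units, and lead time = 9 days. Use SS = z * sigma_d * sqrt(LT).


Formula: SS = z * sigma_d * sqrt(LT)
sqrt(LT) = sqrt(9) = 3.0
SS = 1.96 * 20.8 * 3.0
SS = 122.3 units

122.3 units


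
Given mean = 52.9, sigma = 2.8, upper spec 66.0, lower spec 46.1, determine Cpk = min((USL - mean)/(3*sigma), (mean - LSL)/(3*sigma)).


Cpu = (66.0 - 52.9) / (3 * 2.8) = 1.56
Cpl = (52.9 - 46.1) / (3 * 2.8) = 0.81
Cpk = min(1.56, 0.81) = 0.81

0.81


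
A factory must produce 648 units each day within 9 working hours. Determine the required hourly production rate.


Formula: Production Rate = Daily Demand / Available Hours
Rate = 648 units/day / 9 hours/day
Rate = 72.0 units/hour

72.0 units/hour


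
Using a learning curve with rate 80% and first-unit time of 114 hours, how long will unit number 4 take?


Formula: T_n = T_1 * (learning_rate)^(log2(n)) where learning_rate = rate/100
Doublings = log2(4) = 2
T_n = 114 * 0.8^2
T_n = 114 * 0.64 = 73.0 hours

73.0 hours


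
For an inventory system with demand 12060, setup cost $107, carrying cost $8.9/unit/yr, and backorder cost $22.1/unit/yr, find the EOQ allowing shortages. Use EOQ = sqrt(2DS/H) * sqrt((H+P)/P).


Formula: EOQ* = sqrt(2DS/H) * sqrt((H+P)/P)
Base EOQ = sqrt(2*12060*107/8.9) = 538.5 units
Correction = sqrt((8.9+22.1)/22.1) = 1.18436
EOQ* = 538.5 * 1.18436 = 637.8 units

637.8 units


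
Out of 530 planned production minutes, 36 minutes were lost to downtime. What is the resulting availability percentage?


Formula: Availability = (Planned Time - Downtime) / Planned Time * 100
Uptime = 530 - 36 = 494 min
Availability = 494 / 530 * 100 = 93.2%

93.2%


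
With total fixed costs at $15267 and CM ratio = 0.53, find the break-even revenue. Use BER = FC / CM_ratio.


Formula: BER = Fixed Costs / Contribution Margin Ratio
BER = $15267 / 0.53
BER = $28805.66 (to the nearest cent)

$28805.66


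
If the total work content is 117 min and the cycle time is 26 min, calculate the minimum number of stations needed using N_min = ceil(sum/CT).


Formula: N_min = ceil(Sum of Task Times / Cycle Time)
N_min = ceil(117 min / 26 min) = ceil(4.5)
N_min = 5 stations

5


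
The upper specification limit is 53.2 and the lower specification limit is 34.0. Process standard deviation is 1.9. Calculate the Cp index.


Cp = (53.2 - 34.0) / (6 * 1.9)

1.68


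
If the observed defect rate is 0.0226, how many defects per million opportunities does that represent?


DPMO = defect_rate * 1000000 = 0.0226 * 1000000

22600


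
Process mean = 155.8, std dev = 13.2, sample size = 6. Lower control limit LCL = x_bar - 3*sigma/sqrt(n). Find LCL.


LCL = 155.8 - 3 * 13.2 / sqrt(6)

139.63


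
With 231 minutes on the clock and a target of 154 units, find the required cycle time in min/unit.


Formula: CT = Available Time / Number of Units
CT = 231 min / 154 units
CT = 1.5 min/unit

1.5 min/unit


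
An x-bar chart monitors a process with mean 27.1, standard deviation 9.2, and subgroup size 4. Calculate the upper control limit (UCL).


UCL = 27.1 + 3 * 9.2 / sqrt(4)

40.9


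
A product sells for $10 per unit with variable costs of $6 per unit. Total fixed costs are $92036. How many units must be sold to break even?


Formula: BEQ = Fixed Costs / (Price - Variable Cost)
Contribution margin = $10 - $6 = $4/unit
BEQ = ceil($92036 / $4/unit) = ceil(23009.0) = 23009 units

23009 units


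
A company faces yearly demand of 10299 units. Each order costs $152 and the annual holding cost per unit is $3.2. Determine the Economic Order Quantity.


Formula: EOQ = sqrt(2 * D * S / H)
Numerator: 2 * 10299 * 152 = 3130896
2DS/H = 3130896 / 3.2 = 978405.0
EOQ = sqrt(978405.0) = 989.1 units

989.1 units


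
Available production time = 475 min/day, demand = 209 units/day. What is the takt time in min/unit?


Formula: Takt Time = Available Production Time / Customer Demand
Takt = 475 min/day / 209 units/day
Takt = 2.27 min/unit

2.27 min/unit


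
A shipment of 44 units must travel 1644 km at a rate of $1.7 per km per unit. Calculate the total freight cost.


TC = dist * cost * units = 1644 * 1.7 * 44 = $122971.20

$122971.20


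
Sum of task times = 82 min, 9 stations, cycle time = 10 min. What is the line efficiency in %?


Formula: Efficiency = Sum of Task Times / (N_stations * CT) * 100
Total station capacity = 9 stations * 10 min = 90 min
Efficiency = 82 / 90 * 100 = 91.1%

91.1%


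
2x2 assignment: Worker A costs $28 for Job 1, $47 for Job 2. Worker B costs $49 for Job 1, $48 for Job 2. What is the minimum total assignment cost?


Option 1: A->1 + B->2 = $28 + $48 = $76
Option 2: A->2 + B->1 = $47 + $49 = $96
Min cost = min($76, $96) = $76

$76


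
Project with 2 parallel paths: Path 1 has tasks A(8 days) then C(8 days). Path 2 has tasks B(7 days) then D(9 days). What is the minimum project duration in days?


Path 1 = 8 + 8 = 16 days
Path 2 = 7 + 9 = 16 days
Duration = max(16, 16) = 16 days

16 days


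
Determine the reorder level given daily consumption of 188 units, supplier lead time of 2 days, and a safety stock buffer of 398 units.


Formula: ROP = (Daily Demand * Lead Time) + Safety Stock
Demand during lead time = 188 * 2 = 376 units
ROP = 376 + 398 = 774 units

774 units


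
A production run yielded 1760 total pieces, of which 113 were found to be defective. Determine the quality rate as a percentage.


Formula: Quality Rate = Good Pieces / Total Pieces * 100
Good pieces = 1760 - 113 = 1647
QR = 1647 / 1760 * 100 = 93.6%

93.6%


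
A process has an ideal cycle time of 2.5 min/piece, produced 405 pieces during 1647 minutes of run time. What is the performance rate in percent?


Formula: Performance = (Ideal CT * Total Count) / Run Time * 100
Ideal output time = 2.5 * 405 = 1012.5 min
Performance = 1012.5 / 1647 * 100 = 61.5%

61.5%


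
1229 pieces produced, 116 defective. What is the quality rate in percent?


Formula: Quality Rate = Good Pieces / Total Pieces * 100
Good pieces = 1229 - 116 = 1113
QR = 1113 / 1229 * 100 = 90.6%

90.6%


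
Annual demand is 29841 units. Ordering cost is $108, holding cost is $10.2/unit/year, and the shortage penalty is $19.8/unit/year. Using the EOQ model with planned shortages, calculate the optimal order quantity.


Formula: EOQ* = sqrt(2DS/H) * sqrt((H+P)/P)
Base EOQ = sqrt(2*29841*108/10.2) = 794.94 units
Correction = sqrt((10.2+19.8)/19.8) = 1.23091
EOQ* = 794.94 * 1.23091 = 978.5 units

978.5 units


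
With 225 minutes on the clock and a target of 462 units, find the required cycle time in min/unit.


Formula: CT = Available Time / Number of Units
CT = 225 min / 462 units
CT = 0.49 min/unit

0.49 min/unit


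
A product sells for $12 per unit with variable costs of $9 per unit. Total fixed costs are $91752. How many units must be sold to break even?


Formula: BEQ = Fixed Costs / (Price - Variable Cost)
Contribution margin = $12 - $9 = $3/unit
BEQ = ceil($91752 / $3/unit) = ceil(30584.0) = 30584 units

30584 units


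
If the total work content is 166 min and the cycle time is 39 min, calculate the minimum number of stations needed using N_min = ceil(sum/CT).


Formula: N_min = ceil(Sum of Task Times / Cycle Time)
N_min = ceil(166 min / 39 min) = ceil(4.2564)
N_min = 5 stations

5
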